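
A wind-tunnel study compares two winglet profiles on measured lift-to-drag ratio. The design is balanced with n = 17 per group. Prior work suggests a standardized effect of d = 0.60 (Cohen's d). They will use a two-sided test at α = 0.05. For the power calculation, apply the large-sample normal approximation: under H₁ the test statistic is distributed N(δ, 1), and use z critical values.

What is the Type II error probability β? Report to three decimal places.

β ≈ 0.583

Noncentrality parameter: δ = d·√(n/2) = 0.60 × √(17/2) = 1.7493
Critical value for a two-sided test at α = 0.05: z_{α/2} = 1.960.
Power = Φ(δ − 1.960) + Φ(−δ − 1.960) = Φ(-0.211) + Φ(-3.709) = 0.4166 + 0.0001 = 0.4167.
Type II error: β = 1 − power = 1 − 0.4167 = 0.5833.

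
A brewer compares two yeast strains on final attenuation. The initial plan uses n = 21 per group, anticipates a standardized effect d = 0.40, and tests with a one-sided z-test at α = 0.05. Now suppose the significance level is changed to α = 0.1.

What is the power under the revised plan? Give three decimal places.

Power ≈ 0.506

δ = d·√(n/2) = 0.40 × √(21/2) = 1.2961 (unchanged). New critical value: z_{0.1} = 1.282.
Revised power = Φ(δ − 1.282) = Φ(0.015) = 0.5058.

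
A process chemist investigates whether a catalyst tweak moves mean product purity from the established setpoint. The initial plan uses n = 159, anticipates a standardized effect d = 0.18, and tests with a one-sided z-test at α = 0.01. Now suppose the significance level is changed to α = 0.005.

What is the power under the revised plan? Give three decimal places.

δ = d·√n = 0.18 × √159 = 2.2697 (unchanged). New critical value: z_{0.005} = 2.576.
Revised power = P(Z > 2.576 − δ) = Φ(-0.306) = 0.3798.

Power ≈ 0.380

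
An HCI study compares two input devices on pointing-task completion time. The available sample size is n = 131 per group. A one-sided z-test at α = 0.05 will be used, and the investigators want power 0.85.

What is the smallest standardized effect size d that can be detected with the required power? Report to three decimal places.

d ≈ 0.331

Need Φ(δ − 1.645) = 0.85, so δ = 1.645 + 1.036 = 2.681.
δ = d·√(n/2) ⇒ d = δ/√(n/2) = 2.681/√(131/2) = 0.3313.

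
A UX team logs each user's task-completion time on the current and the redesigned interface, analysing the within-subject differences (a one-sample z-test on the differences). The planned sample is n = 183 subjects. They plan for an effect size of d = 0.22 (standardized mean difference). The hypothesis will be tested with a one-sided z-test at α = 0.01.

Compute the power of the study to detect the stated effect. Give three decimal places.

Power ≈ 0.742

Noncentrality parameter: δ = d·√n = 0.22 × √183 = 2.9761
One-sided α = 0.01 → critical value z_{0.01} = 2.326.
Power = P(Z > 2.326 − δ) = Φ(0.650) = 0.7421.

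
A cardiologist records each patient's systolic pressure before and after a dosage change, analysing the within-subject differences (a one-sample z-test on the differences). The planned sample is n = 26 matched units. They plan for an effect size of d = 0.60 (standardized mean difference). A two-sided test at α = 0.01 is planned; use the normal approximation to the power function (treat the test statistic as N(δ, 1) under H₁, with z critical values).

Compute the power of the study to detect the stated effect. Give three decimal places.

Power ≈ 0.686

Noncentrality parameter: δ = d·√n = 0.60 × √26 = 3.0594
Critical value for a two-sided test at α = 0.01: z_{α/2} = 2.576.
Power = Φ(δ − 2.576) + Φ(−δ − 2.576) = Φ(0.484) + Φ(-5.635) = 0.6857 + 0.0000 = 0.6857.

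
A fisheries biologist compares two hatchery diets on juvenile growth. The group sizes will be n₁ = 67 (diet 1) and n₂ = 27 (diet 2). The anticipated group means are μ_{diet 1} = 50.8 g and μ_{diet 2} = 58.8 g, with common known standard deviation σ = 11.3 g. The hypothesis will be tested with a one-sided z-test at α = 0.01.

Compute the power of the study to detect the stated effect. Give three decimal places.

Power ≈ 0.782

Standardized effect: d = |μ_{diet 1} − μ_{diet 2}| / σ = |50.8 − 58.8| / 11.3 = 0.7080
Noncentrality parameter: δ = d / √(1/n₁ + 1/n₂) = 0.7080 / √(1/67 + 1/27) = 3.1058
Critical value for a one-sided test at α = 0.01: z_α = 2.326.
Power = P(Z > 2.326 − δ) = Φ(0.779) = 0.7821.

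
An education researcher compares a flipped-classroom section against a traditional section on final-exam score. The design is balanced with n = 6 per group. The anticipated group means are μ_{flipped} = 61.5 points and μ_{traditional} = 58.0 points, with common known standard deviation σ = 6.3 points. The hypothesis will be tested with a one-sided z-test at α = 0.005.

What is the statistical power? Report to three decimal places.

Power ≈ 0.053

Standardized effect: d = |μ_{flipped} − μ_{traditional}| / σ = |61.5 − 58.0| / 6.3 = 0.5556
Noncentrality parameter: δ = d·√(n/2) = 0.5556 × √(6/2) = 0.9623
Critical value for a one-sided test at α = 0.005: z_α = 2.576.
Power = P(Z > 2.576 − δ) = Φ(-1.614) = 0.0533.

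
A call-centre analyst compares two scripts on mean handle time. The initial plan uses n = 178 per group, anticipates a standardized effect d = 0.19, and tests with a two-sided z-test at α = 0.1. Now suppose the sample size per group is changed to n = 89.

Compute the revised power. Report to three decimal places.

Power ≈ 0.355

With n = 89 per group: δ = d·√(n/2) = 0.19 × √(89/2) = 1.2675. Critical value z_{0.05} = 1.645.
Revised power = Φ(δ − 1.645) + Φ(−δ − 1.645) = Φ(-0.377) + Φ(-2.912) = 0.3529 + 0.0018 = 0.3547.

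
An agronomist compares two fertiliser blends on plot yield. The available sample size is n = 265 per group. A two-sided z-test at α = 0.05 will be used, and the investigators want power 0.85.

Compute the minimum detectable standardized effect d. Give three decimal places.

d ≈ 0.260

Required noncentrality: δ = z_{0.025} + z_{0.15} = 1.960 + 1.036 = 2.996.
(Lower-tail contribution to power is negligible for δ > 0.)
δ = d·√(n/2) ⇒ d = δ/√(n/2) = 2.996/√(265/2) = 0.2603.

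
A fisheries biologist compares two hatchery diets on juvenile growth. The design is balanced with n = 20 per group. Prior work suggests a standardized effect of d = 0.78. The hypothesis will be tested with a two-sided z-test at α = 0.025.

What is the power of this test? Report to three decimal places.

Noncentrality parameter: δ = d·√(n/2) = 0.78 × √(20/2) = 2.4666
Two-sided α = 0.025 → critical value z_{0.0125} = 2.241.
Power = Φ(δ − 2.241) + Φ(−δ − 2.241) = Φ(0.225) + Φ(-4.708) = 0.5891 + 0.0000 = 0.5891.

Power ≈ 0.589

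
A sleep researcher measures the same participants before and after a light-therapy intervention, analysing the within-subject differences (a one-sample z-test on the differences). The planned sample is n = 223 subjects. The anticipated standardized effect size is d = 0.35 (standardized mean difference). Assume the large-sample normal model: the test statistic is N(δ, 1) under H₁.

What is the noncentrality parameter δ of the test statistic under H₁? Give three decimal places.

δ = d·√n = 0.35 × √223 = 5.2266

δ ≈ 5.227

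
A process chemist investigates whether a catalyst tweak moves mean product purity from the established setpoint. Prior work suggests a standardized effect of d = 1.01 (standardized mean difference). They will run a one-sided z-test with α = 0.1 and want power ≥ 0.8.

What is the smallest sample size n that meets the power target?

n = 5

Set Φ(δ − 1.282) = 0.8; then δ − 1.282 = Φ⁻¹(0.8) = 0.842, giving δ = 2.123.
δ = d·√n ⇒ n = (δ/d)² = (2.123 / 1.01)² = 4.42.
Rounding up, n = 5.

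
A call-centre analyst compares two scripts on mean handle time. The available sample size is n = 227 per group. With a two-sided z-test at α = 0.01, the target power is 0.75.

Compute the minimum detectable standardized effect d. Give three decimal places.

d ≈ 0.305

Need Φ(δ − 2.576) = 0.75, so δ = 2.576 + 0.674 = 3.250.
(The second rejection-region term Φ(−δ − z_{α/2}) is negligible and dropped.)
δ = d·√(n/2) ⇒ d = δ/√(n/2) = 3.250/√(227/2) = 0.3051.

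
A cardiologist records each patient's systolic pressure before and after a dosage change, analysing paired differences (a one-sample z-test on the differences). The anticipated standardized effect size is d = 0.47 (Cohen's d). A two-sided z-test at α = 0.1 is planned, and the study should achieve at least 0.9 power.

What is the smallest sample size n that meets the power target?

n = 39

Set Φ(δ − 1.645) = 0.9; then δ − 1.645 = Φ⁻¹(0.9) = 1.282, giving δ = 2.926.
(The Φ(−δ − z_{α/2}) term is vanishingly small for δ > 0 and is dropped in the standard sample-size formula.)
δ = d·√n ⇒ n = (δ/d)² = (2.926 / 0.47)² = 38.77.
Rounding up, n = 39.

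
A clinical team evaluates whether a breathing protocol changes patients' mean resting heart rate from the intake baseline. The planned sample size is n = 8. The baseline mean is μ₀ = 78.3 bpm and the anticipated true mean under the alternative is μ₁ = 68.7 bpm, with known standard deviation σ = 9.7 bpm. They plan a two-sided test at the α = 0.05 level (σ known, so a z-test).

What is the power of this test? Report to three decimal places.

Standardized effect: d = |μ₁ − μ₀| / σ = |68.7 − 78.3| / 9.7 = 0.9897
Noncentrality parameter: δ = d·√n = 0.9897 × √8 = 2.7993
Two-sided α = 0.05 → critical value z_{0.025} = 1.960.
Power = Φ(δ − 1.960) + Φ(−δ − 1.960) = Φ(0.839) + Φ(-4.759) = 0.7994 + 0.0000 = 0.7994.

Power ≈ 0.799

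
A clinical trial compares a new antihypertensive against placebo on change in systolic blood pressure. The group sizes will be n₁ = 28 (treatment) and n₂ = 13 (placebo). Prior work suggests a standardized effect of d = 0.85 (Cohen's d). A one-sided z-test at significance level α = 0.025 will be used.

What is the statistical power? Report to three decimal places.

Noncentrality parameter: δ = d / √(1/n₁ + 1/n₂) = 0.85 / √(1/28 + 1/13) = 2.5327
One-sided α = 0.025 → critical value z_{0.025} = 1.960.
Power = P(Z > 1.960 − δ) = Φ(0.573) = 0.7166.

Power ≈ 0.717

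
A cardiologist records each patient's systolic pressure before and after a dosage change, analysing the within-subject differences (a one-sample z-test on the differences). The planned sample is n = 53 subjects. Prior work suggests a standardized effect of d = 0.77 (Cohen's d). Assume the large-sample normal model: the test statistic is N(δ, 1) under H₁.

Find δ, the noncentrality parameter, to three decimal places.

The noncentrality parameter scales effect size by the design's sample-size factor: δ = d·√n = 0.77 × √53 = 5.6057

δ ≈ 5.606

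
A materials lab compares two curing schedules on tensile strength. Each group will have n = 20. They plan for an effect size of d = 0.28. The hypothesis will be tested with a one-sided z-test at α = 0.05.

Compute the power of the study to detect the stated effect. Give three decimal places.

Power ≈ 0.224

Noncentrality parameter: δ = d·√(n/2) = 0.28 × √(20/2) = 0.8854
One-sided α = 0.05 → critical value z_{0.05} = 1.645.
Power = P(Z > 1.645 − δ) = Φ(-0.759) = 0.2238.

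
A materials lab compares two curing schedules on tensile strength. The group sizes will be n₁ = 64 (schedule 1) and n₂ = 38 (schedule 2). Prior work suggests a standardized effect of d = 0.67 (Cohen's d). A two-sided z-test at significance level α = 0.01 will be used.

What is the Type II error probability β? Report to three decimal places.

Noncentrality parameter: δ = d / √(1/n₁ + 1/n₂) = 0.67 / √(1/64 + 1/38) = 3.2716
Two-sided α = 0.01 → critical value z_{0.005} = 2.576.
Power = Φ(δ − 2.576) + Φ(−δ − 2.576) = Φ(0.696) + Φ(-5.847) = 0.7567 + 0.0000 = 0.7567.
Type II error: β = 1 − power = 1 − 0.7567 = 0.2433.

β ≈ 0.243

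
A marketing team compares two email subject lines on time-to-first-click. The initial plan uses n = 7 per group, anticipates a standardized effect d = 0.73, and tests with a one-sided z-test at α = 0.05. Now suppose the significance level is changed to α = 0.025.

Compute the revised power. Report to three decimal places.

δ = d·√(n/2) = 0.73 × √(7/2) = 1.3657 (unchanged). New critical value: z_{0.025} = 1.960.
Revised power = P(Z > 1.960 − δ) = Φ(-0.594) = 0.2762.

Power ≈ 0.276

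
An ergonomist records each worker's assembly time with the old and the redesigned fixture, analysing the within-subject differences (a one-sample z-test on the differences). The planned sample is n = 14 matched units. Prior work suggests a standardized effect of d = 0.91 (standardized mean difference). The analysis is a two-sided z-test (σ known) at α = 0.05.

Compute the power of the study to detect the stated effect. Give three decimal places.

Noncentrality parameter: δ = d·√n = 0.91 × √14 = 3.4049
Two-sided α = 0.05 → critical value z_{0.025} = 1.960.
Power = Φ(δ − 1.960) + Φ(−δ − 1.960) = Φ(1.445) + Φ(-5.365) = 0.9258 + 0.0000 = 0.9258.

Power ≈ 0.926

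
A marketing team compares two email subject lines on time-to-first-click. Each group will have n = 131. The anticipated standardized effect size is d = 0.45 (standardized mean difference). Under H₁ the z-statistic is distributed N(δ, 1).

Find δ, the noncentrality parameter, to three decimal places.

δ ≈ 3.642

δ = d·√(n/2) = 0.45 × √(131/2) = 3.6419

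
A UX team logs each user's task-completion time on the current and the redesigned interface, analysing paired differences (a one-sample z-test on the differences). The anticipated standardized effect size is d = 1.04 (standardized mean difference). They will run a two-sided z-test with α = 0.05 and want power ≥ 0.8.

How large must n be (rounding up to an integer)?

n = 8

Set Φ(δ − 1.960) = 0.8; then δ − 1.960 = Φ⁻¹(0.8) = 0.842, giving δ = 2.802.
(The Φ(−δ − z_{α/2}) term is vanishingly small for δ > 0 and is dropped in the standard sample-size formula.)
δ = d·√n ⇒ n = (δ/d)² = (2.802 / 1.04)² = 7.26.
Round up to the next whole unit.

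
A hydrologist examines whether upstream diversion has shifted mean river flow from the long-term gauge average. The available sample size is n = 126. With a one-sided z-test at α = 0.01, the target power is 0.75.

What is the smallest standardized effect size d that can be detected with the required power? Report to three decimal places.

d ≈ 0.267

Required noncentrality: δ = z_{0.01} + z_{0.25} = 2.326 + 0.674 = 3.001.
δ = d·√n ⇒ d = δ/√n = 3.001/√126 = 0.2673.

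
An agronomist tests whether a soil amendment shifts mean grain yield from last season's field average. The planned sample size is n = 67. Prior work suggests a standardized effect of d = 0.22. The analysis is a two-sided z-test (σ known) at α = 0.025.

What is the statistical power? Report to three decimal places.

Power ≈ 0.330

Noncentrality parameter: δ = d·√n = 0.22 × √67 = 1.8008
Critical value for a two-sided test at α = 0.025: z_{α/2} = 2.241.
Power = Φ(δ − 2.241) + Φ(−δ − 2.241) = Φ(-0.441) + Φ(-4.042) = 0.3297 + 0.0000 = 0.3298.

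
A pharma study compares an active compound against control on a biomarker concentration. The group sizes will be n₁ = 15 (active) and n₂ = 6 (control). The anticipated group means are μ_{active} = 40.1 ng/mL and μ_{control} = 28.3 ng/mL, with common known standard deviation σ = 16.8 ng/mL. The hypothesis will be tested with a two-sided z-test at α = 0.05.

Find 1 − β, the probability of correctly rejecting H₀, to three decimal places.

Standardized effect: d = |μ_{active} − μ_{control}| / σ = |40.1 − 28.3| / 16.8 = 0.7024
Noncentrality parameter: δ = d / √(1/n₁ + 1/n₂) = 0.7024 / √(1/15 + 1/6) = 1.4541
Two-sided α = 0.05 → critical value z_{0.025} = 1.960.
Power = Φ(δ − 1.960) + Φ(−δ − 1.960) = Φ(-0.506) + Φ(-3.414) = 0.3065 + 0.0003 = 0.3068.

Power ≈ 0.307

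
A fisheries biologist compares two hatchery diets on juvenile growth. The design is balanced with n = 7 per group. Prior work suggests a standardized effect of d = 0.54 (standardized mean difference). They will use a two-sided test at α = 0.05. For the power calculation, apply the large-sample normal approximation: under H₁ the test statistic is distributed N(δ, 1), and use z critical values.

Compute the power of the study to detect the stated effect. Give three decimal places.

Noncentrality parameter: λ = d·√(n/2) = 0.54 × √(7/2) = 1.0102
Two-sided α = 0.05 → critical value z_{0.025} = 1.960.
Power = Φ(λ − 1.960) + Φ(−λ − 1.960) = Φ(-0.950) + Φ(-2.970) = 0.1711 + 0.0015 = 0.1726.

Power ≈ 0.173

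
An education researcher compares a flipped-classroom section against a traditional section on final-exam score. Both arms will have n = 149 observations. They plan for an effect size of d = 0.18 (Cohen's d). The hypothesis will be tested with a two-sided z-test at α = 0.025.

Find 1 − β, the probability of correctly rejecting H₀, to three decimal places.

Noncentrality parameter: δ = d·√(n/2) = 0.18 × √(149/2) = 1.5536
Two-sided α = 0.025 → critical value z_{0.0125} = 2.241.
Power = Φ(δ − 2.241) + Φ(−δ − 2.241) = Φ(-0.688) + Φ(-3.795) = 0.2458 + 0.0001 = 0.2459.

Power ≈ 0.246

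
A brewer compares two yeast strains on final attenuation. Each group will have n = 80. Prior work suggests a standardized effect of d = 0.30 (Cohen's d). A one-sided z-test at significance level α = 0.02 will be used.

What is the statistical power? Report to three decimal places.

Power ≈ 0.438

Noncentrality parameter: δ = d·√(n/2) = 0.30 × √(80/2) = 1.8974
One-sided α = 0.02 → critical value z_{0.02} = 2.054.
Power = Φ(δ − 2.054) = Φ(-0.156) = 0.4379.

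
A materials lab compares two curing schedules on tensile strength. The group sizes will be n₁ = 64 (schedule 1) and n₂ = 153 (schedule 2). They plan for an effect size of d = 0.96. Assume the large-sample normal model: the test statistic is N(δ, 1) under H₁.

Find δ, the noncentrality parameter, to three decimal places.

δ = d / √(1/n₁ + 1/n₂) = 0.96 / √(1/64 + 1/153) = 6.4488

δ ≈ 6.449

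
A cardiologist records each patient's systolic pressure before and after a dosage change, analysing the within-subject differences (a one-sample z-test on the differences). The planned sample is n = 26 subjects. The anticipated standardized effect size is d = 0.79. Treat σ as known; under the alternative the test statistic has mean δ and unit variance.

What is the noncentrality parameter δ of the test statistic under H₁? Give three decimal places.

δ ≈ 4.028

δ = d·√n = 0.79 × √26 = 4.0282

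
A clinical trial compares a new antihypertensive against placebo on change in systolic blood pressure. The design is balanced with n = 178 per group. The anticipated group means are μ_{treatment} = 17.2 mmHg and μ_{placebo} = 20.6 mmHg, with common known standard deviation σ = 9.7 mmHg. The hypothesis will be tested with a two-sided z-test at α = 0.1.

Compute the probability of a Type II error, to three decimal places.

Standardized effect: d = |μ_{treatment} − μ_{placebo}| / σ = |17.2 − 20.6| / 9.7 = 0.3505
Noncentrality parameter: δ = d·√(n/2) = 0.3505 × √(178/2) = 3.3068
Critical value for a two-sided test at α = 0.1: z_{α/2} = 1.645.
Power = Φ(δ − 1.645) + Φ(−δ − 1.645) = Φ(1.662) + Φ(-4.952) = 0.9517 + 0.0000 = 0.9517.
Type II error: β = 1 − power = 1 − 0.9517 = 0.0483.

β ≈ 0.048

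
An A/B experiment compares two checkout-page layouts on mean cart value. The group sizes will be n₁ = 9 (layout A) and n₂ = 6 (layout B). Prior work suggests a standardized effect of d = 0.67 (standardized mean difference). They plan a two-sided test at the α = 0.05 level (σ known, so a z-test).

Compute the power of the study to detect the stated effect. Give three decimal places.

Power ≈ 0.246

Noncentrality parameter: δ = d / √(1/n₁ + 1/n₂) = 0.67 / √(1/9 + 1/6) = 1.2712
Two-sided α = 0.05 → critical value z_{0.025} = 1.960.
Power = Φ(δ − 1.960) + Φ(−δ − 1.960) = Φ(-0.689) + Φ(-3.231) = 0.2455 + 0.0006 = 0.2461.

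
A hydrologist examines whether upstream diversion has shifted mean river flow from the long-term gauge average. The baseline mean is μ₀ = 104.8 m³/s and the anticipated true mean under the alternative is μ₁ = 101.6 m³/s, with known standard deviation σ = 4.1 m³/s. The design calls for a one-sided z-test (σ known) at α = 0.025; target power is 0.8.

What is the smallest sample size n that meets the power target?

Standardized effect: d = |μ₁ − μ₀| / σ = |101.6 − 104.8| / 4.1 = 0.7805
For power 0.8 need Φ(δ − z_{0.025}) = 0.8, so δ = z_{0.025} + z_{0.20} = 1.960 + 0.842 = 2.802.
δ = d·√n ⇒ n = (δ/d)² = (2.802 / 0.7805)² = 12.88.
Round up to the next whole unit.

n = 13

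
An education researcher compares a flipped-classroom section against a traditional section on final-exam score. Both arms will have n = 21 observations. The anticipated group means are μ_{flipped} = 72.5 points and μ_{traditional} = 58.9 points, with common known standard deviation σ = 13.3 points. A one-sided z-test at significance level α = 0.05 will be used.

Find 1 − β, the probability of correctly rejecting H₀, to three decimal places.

Standardized effect: d = |μ_{flipped} − μ_{traditional}| / σ = |72.5 − 58.9| / 13.3 = 1.0226
Noncentrality parameter: δ = d·√(n/2) = 1.0226 × √(21/2) = 3.3135
Critical value for a one-sided test at α = 0.05: z_α = 1.645.
Power = P(Z > 1.645 − δ) = Φ(1.669) = 0.9524.

Power ≈ 0.952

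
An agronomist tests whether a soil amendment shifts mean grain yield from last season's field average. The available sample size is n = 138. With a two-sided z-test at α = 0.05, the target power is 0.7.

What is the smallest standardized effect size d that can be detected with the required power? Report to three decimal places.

Required noncentrality: δ = z_{0.025} + z_{0.30} = 1.960 + 0.524 = 2.484.
(The second rejection-region term Φ(−δ − z_{α/2}) is negligible and dropped.)
δ = d·√n ⇒ d = δ/√n = 2.484/√138 = 0.2115.

d ≈ 0.211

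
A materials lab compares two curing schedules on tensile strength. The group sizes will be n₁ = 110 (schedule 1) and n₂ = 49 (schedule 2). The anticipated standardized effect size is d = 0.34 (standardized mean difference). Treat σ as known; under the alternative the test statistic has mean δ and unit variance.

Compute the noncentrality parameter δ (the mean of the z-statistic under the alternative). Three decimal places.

δ ≈ 1.980

The noncentrality parameter scales effect size by the design's sample-size factor: δ = d / √(1/n₁ + 1/n₂) = 0.34 / √(1/110 + 1/49) = 1.9796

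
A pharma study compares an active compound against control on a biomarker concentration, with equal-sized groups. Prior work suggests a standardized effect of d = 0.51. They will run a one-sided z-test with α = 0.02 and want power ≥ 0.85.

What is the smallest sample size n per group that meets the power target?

For power 0.85 need Φ(δ − z_{0.02}) = 0.85, so δ = z_{0.02} + z_{0.15} = 2.054 + 1.036 = 3.090.
δ = d·√(n/2) ⇒ n = 2(δ/d)² = 2 × (3.090 / 0.51)² = 73.43.
Round up to the next whole unit.

n = 74 per group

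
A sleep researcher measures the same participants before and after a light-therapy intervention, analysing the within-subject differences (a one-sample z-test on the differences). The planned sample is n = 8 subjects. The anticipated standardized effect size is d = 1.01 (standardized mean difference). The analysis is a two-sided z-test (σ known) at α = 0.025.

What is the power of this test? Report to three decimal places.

Power ≈ 0.731

Noncentrality parameter: δ = d·√n = 1.01 × √8 = 2.8567
Critical value for a two-sided test at α = 0.025: z_{α/2} = 2.241.
Power = Φ(δ − 2.241) + Φ(−δ − 2.241) = Φ(0.615) + Φ(-5.098) = 0.7308 + 0.0000 = 0.7308.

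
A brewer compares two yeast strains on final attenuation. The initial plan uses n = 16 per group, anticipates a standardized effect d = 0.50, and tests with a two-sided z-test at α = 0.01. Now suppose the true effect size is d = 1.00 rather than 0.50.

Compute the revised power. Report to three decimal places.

With d = 1.00: δ = d·√(n/2) = 1.00 × √(16/2) = 2.8284. Critical value z_{0.005} = 2.576.
Revised power = Φ(δ − 2.576) + Φ(−δ − 2.576) = Φ(0.253) + Φ(-5.404) = 0.5997 + 0.0000 = 0.5997.

Power ≈ 0.600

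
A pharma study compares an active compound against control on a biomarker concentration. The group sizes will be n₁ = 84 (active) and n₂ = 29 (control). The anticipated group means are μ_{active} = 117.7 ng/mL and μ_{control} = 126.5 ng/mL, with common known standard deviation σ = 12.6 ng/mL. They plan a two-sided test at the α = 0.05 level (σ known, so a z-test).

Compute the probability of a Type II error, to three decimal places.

Standardized effect: d = |μ_{active} − μ_{control}| / σ = |117.7 − 126.5| / 12.6 = 0.6984
Noncentrality parameter: δ = d / √(1/n₁ + 1/n₂) = 0.6984 / √(1/84 + 1/29) = 3.2427
Critical value for a two-sided test at α = 0.05: z_{α/2} = 1.960.
Power = Φ(δ − 1.960) + Φ(−δ − 1.960) = Φ(1.283) + Φ(-5.203) = 0.9002 + 0.0000 = 0.9002.
Type II error: β = 1 − power = 1 − 0.9002 = 0.0998.

β ≈ 0.100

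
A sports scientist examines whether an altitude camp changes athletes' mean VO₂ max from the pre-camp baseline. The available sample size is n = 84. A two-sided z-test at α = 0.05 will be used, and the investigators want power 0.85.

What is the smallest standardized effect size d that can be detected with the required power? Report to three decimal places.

d ≈ 0.327

Required noncentrality: δ = z_{0.025} + z_{0.15} = 1.960 + 1.036 = 2.996.
(Lower-tail contribution to power is negligible for δ > 0.)
δ = d·√n ⇒ d = δ/√n = 2.996/√84 = 0.3269.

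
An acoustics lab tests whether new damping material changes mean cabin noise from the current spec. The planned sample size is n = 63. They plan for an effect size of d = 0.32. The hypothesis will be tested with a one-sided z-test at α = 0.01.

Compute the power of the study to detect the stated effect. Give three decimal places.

Power ≈ 0.585

Noncentrality parameter: δ = d·√n = 0.32 × √63 = 2.5399
One-sided α = 0.01 → critical value z_{0.01} = 2.326.
Power = P(Z > 2.326 − δ) = Φ(0.214) = 0.5846.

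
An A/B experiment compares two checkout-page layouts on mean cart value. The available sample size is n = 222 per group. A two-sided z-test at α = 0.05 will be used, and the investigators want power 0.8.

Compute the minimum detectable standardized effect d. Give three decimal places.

Required noncentrality: δ = z_{0.025} + z_{0.20} = 1.960 + 0.842 = 2.802.
(Lower-tail contribution to power is negligible for δ > 0.)
δ = d·√(n/2) ⇒ d = δ/√(n/2) = 2.802/√(222/2) = 0.2659.

d ≈ 0.266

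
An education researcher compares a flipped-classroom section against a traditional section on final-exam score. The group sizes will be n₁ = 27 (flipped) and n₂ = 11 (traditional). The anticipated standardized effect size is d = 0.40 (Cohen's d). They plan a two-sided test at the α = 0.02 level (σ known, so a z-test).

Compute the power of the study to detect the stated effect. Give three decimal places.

Noncentrality parameter: δ = d / √(1/n₁ + 1/n₂) = 0.40 / √(1/27 + 1/11) = 1.1183
Critical value for a two-sided test at α = 0.02: z_{α/2} = 2.326.
Power = Φ(δ − 2.326) + Φ(−δ − 2.326) = Φ(-1.208) + Φ(-3.445) = 0.1135 + 0.0003 = 0.1138.

Power ≈ 0.114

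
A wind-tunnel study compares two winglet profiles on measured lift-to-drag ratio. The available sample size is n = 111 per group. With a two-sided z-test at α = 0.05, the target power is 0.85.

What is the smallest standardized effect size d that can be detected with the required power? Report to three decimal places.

Required noncentrality: δ = z_{0.025} + z_{0.15} = 1.960 + 1.036 = 2.996.
(The second rejection-region term Φ(−δ − z_{α/2}) is negligible and dropped.)
δ = d·√(n/2) ⇒ d = δ/√(n/2) = 2.996/√(111/2) = 0.4022.

d ≈ 0.402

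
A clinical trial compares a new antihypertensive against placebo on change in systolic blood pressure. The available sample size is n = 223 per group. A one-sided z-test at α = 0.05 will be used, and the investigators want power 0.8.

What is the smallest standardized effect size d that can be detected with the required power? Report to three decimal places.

Required noncentrality: δ = z_{0.05} + z_{0.20} = 1.645 + 0.842 = 2.486.
δ = d·√(n/2) ⇒ d = δ/√(n/2) = 2.486/√(223/2) = 0.2355.

d ≈ 0.235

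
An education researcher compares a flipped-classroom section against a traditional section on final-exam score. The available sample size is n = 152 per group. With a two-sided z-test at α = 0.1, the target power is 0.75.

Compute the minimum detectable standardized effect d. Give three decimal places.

Required noncentrality: δ = z_{0.05} + z_{0.25} = 1.645 + 0.674 = 2.319.
(Lower-tail contribution to power is negligible for δ > 0.)
δ = d·√(n/2) ⇒ d = δ/√(n/2) = 2.319/√(152/2) = 0.2660.

d ≈ 0.266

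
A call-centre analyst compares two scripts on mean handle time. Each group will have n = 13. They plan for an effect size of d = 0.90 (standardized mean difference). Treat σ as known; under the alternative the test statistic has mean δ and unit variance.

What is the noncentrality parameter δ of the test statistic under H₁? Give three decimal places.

The noncentrality parameter scales effect size by the design's sample-size factor: δ = d·√(n/2) = 0.90 × √(13/2) = 2.2946

δ ≈ 2.295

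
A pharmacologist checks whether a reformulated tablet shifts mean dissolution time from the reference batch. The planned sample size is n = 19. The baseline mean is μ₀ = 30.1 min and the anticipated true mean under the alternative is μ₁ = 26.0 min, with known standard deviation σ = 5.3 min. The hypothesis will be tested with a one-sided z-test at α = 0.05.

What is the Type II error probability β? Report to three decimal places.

β ≈ 0.042

Standardized effect: d = |μ₁ − μ₀| / σ = |26.0 − 30.1| / 5.3 = 0.7736
Noncentrality parameter: δ = d·√n = 0.7736 × √19 = 3.3720
Critical value for a one-sided test at α = 0.05: z_α = 1.645.
Power = P(Z > 1.645 − δ) = Φ(1.727) = 0.9579.
Type II error: β = 1 − power = 1 − 0.9579 = 0.0421.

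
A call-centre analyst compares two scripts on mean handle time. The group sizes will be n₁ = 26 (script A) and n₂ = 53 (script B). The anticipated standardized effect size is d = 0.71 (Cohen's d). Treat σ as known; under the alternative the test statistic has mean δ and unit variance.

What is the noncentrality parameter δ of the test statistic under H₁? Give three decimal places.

The noncentrality parameter scales effect size by the design's sample-size factor: δ = d / √(1/n₁ + 1/n₂) = 0.71 / √(1/26 + 1/53) = 2.9653

δ ≈ 2.965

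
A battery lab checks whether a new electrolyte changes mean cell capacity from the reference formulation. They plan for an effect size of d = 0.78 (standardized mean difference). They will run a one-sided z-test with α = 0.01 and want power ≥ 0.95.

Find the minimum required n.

Set Φ(δ − 2.326) = 0.95; then δ − 2.326 = Φ⁻¹(0.95) = 1.645, giving δ = 3.971.
δ = d·√n ⇒ n = (δ/d)² = (3.971 / 0.78)² = 25.92.
Round up to the next whole unit.

n = 26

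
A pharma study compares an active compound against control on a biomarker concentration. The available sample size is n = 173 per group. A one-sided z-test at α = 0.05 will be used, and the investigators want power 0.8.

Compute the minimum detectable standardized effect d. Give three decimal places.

d ≈ 0.267

Required noncentrality: δ = z_{0.05} + z_{0.20} = 1.645 + 0.842 = 2.486.
δ = d·√(n/2) ⇒ d = δ/√(n/2) = 2.486/√(173/2) = 0.2673.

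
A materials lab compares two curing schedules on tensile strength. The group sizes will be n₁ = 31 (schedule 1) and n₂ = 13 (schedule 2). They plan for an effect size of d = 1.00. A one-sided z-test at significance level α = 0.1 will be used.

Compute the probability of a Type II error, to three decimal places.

Noncentrality parameter: δ = d / √(1/n₁ + 1/n₂) = 1.00 / √(1/31 + 1/13) = 3.0264
Critical value for a one-sided test at α = 0.1: z_α = 1.282.
Power = Φ(δ − 1.282) = Φ(1.745) = 0.9595.
Type II error: β = 1 − power = 1 − 0.9595 = 0.0405.

β ≈ 0.041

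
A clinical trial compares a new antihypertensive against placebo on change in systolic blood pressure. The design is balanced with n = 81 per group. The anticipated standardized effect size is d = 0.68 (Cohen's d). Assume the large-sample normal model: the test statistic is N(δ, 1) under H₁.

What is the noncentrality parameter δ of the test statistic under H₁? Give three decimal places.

The noncentrality parameter scales effect size by the design's sample-size factor: δ = d·√(n/2) = 0.68 × √(81/2) = 4.3275

δ ≈ 4.327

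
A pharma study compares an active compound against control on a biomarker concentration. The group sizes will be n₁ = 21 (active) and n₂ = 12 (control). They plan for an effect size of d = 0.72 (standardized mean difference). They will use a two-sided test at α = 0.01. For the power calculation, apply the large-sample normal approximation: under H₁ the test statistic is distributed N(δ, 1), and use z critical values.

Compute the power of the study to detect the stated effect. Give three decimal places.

Power ≈ 0.279

Noncentrality parameter: δ = d / √(1/n₁ + 1/n₂) = 0.72 / √(1/21 + 1/12) = 1.9896
Critical value for a two-sided test at α = 0.01: z_{α/2} = 2.576.
Power = Φ(δ − 2.576) + Φ(−δ − 2.576) = Φ(-0.586) + Φ(-4.565) = 0.2789 + 0.0000 = 0.2789.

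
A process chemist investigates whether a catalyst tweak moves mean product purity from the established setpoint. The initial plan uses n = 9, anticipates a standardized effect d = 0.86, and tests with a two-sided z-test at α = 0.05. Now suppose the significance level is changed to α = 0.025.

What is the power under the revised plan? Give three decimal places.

Power ≈ 0.633

δ = d·√n = 0.86 × √9 = 2.5800 (unchanged). New critical value: z_{0.0125} = 2.241.
Revised power = Φ(δ − 2.241) + Φ(−δ − 2.241) = Φ(0.339) + Φ(-4.821) = 0.6325 + 0.0000 = 0.6325.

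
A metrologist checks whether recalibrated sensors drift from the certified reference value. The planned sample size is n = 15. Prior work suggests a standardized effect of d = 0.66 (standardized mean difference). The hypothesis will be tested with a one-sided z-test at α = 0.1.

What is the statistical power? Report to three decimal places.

Noncentrality parameter: δ = d·√n = 0.66 × √15 = 2.5562
Critical value for a one-sided test at α = 0.1: z_α = 1.282.
Power = Φ(δ − 1.282) = Φ(1.275) = 0.8988.

Power ≈ 0.899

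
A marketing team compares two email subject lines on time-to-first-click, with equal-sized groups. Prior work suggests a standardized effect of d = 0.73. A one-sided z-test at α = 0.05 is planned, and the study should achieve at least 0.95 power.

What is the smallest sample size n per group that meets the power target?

For power 0.95 need Φ(δ − z_{0.05}) = 0.95, so δ = z_{0.05} + z_{0.05} = 1.645 + 1.645 = 3.290.
δ = d·√(n/2) ⇒ n = 2(δ/d)² = 2 × (3.290 / 0.73)² = 40.62.
Round up to the next whole unit.

n = 41 per group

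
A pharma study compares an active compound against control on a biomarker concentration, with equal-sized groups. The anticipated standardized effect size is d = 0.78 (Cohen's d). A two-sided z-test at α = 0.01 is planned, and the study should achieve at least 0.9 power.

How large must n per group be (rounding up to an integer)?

n = 49 per group

For power 0.9 need Φ(δ − z_{0.005}) = 0.9, so δ = z_{0.005} + z_{0.10} = 2.576 + 1.282 = 3.857.
(For δ > 0 the lower-tail rejection region contributes negligibly to power, so the one-term inversion is standard.)
δ = d·√(n/2) ⇒ n = 2(δ/d)² = 2 × (3.857 / 0.78)² = 48.91.
Round up to the next whole unit.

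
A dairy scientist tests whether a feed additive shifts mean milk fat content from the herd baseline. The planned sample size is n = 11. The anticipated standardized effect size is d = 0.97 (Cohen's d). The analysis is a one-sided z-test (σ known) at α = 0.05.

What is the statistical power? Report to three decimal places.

Noncentrality parameter: δ = d·√n = 0.97 × √11 = 3.2171
Critical value for a one-sided test at α = 0.05: z_α = 1.645.
Power = P(Z > 1.645 − δ) = Φ(1.572) = 0.9421.

Power ≈ 0.942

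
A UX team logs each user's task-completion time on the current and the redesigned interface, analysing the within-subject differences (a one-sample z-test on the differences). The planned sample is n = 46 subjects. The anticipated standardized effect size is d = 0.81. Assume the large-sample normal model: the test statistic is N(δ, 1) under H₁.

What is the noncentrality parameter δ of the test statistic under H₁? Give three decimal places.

δ ≈ 5.494

δ = d·√n = 0.81 × √46 = 5.4937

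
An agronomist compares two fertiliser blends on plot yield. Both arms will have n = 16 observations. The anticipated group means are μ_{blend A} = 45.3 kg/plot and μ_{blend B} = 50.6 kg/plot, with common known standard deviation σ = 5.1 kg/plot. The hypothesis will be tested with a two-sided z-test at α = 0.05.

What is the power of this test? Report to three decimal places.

Standardized effect: d = |μ_{blend A} − μ_{blend B}| / σ = |45.3 − 50.6| / 5.1 = 1.0392
Noncentrality parameter: δ = d·√(n/2) = 1.0392 × √(16/2) = 2.9393
Two-sided α = 0.05 → critical value z_{0.025} = 1.960.
Power = Φ(δ − 1.960) + Φ(−δ − 1.960) = Φ(0.979) + Φ(-4.899) = 0.8363 + 0.0000 = 0.8363.

Power ≈ 0.836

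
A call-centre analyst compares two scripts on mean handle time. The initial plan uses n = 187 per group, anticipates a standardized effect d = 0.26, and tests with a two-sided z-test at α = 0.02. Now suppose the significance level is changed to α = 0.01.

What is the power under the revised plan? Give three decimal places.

Power ≈ 0.475

δ = d·√(n/2) = 0.26 × √(187/2) = 2.5141 (unchanged). New critical value: z_{0.005} = 2.576.
Revised power = Φ(δ − 2.576) + Φ(−δ − 2.576) = Φ(-0.062) + Φ(-5.090) = 0.4754 + 0.0000 = 0.4754.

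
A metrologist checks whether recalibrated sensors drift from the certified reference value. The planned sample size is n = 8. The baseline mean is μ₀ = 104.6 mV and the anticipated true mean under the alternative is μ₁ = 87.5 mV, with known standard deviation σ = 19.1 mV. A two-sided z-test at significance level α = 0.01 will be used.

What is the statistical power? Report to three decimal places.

Power ≈ 0.483

Standardized effect: d = |μ₁ − μ₀| / σ = |87.5 − 104.6| / 19.1 = 0.8953
Noncentrality parameter: δ = d·√n = 0.8953 × √8 = 2.5323
Critical value for a two-sided test at α = 0.01: z_{α/2} = 2.576.
Power = Φ(δ − 2.576) + Φ(−δ − 2.576) = Φ(-0.044) + Φ(-5.108) = 0.4826 + 0.0000 = 0.4826.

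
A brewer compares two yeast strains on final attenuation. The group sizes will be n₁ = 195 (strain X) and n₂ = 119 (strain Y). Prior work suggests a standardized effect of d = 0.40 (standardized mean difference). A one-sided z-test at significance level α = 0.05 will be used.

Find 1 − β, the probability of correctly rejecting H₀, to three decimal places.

Power ≈ 0.964

Noncentrality parameter: δ = d / √(1/n₁ + 1/n₂) = 0.40 / √(1/195 + 1/119) = 3.4386
One-sided α = 0.05 → critical value z_{0.05} = 1.645.
Power = Φ(δ − 1.645) = Φ(1.794) = 0.9636.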